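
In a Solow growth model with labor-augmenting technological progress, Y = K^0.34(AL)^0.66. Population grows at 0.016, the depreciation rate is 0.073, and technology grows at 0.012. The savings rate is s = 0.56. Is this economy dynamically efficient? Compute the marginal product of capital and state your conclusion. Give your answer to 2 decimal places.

Break-even investment rate: n + g + δ = 0.016 + 0.012 + 0.073 = 0.101.
Steady-state k*: s·k^0.34 = 0.101·k gives k* = (0.56/0.101)^(1/0.66) ≈ 13.3989.
MPK = 0.34·13.3989^(-0.66) ≈ 0.0613.
MPK < n+g+δ = 0.101, so the economy is dynamically inefficient (over-saving).

dynamically inefficient; MPK ≈ 0.06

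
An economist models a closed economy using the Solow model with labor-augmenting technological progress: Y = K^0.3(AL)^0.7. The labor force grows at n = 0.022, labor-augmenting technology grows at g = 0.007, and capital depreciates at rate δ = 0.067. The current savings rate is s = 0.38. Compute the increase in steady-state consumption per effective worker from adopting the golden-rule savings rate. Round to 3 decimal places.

Δc ≈ 0.023

n + g + δ = 0.022 + 0.007 + 0.067 = 0.096.
Current steady state (s = 0.38): k* = (0.38/0.096)^(1/0.7) ≈ 7.1382, y* = 7.1382^0.3 ≈ 1.8033, c* = (1−0.38)·1.8033 ≈ 1.1181.
Golden rule sets MPK = n+g+δ: 0.3·k^(0.3−1) = 0.096, so k_gold = (0.3/0.096)^(1/0.7) ≈ 5.0925.
y_gold = 5.0925^0.3 ≈ 1.6296, c_gold = y_gold − 0.096·k_gold ≈ 1.1407.
Gain: Δc = 1.1407 − 1.1181 ≈ 0.0226.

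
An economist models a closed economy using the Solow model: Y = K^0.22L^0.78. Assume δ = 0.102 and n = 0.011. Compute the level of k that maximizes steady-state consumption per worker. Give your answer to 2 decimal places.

n + δ = 0.011 + 0.102 = 0.113.
Setting f'(k) = n+δ gives 0.22·k^(0.22−1) = 0.113, hence k_gold = (0.22/0.113)^(1/0.78) ≈ 2.3494.

k_gold ≈ 2.35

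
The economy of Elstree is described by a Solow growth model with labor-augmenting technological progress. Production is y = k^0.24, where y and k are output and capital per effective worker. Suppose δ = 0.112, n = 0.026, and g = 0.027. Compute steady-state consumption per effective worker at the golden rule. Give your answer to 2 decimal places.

c_gold ≈ 0.86

n + g + δ = 0.026 + 0.027 + 0.112 = 0.165.
At the golden rule the marginal product of capital equals n+g+δ: 0.24·k^(0.24−1) = 0.165. Solving, k_gold = (0.24/0.165)^(1/0.76) ≈ 1.6372.
y_gold = 1.6372^0.24 ≈ 1.1256.
c_gold = y_gold − (n+g+δ)·k_gold = 1.1256 − 0.165·1.6372 ≈ 0.8555.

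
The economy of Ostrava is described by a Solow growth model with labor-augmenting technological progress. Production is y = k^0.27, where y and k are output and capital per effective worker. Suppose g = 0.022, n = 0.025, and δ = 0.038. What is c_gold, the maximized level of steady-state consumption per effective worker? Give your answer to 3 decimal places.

c_gold ≈ 1.119

Break-even investment rate: n + g + δ = 0.025 + 0.022 + 0.038 = 0.085.
Setting f'(k) = n+g+δ gives 0.27·k^(0.27−1) = 0.085, hence k_gold = (0.27/0.085)^(1/0.73) ≈ 4.8707.
y_gold = 4.8707^0.27 ≈ 1.5334.
c_gold = y_gold − (n+g+δ)·k_gold = 1.5334 − 0.085·4.8707 ≈ 1.1194.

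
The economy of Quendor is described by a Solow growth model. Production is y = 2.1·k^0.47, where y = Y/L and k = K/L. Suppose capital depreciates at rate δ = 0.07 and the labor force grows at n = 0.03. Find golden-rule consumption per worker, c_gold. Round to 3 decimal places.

Break-even investment rate: n + δ = 0.03 + 0.07 = 0.1.
At the golden rule the marginal product of capital equals n+δ: 0.47·2.1·k^(0.47−1) = 0.1. Solving, k_gold = (0.47·2.1/0.1)^(1/0.53) ≈ 75.1744.
y_gold = 2.1·75.1744^0.47 ≈ 15.9946.
c_gold = y_gold − (n+δ)·k_gold = 15.9946 − 0.1·75.1744 ≈ 8.4771.

c_gold ≈ 8.477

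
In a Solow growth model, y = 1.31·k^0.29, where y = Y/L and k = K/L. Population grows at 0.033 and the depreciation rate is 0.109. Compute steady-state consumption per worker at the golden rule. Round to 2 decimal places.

c_gold ≈ 1.39

n + δ = 0.033 + 0.109 = 0.142.
Setting f'(k) = n+δ gives 0.29·1.31·k^(0.29−1) = 0.142, hence k_gold = (0.29·1.31/0.142)^(1/0.71) ≈ 3.9989.
y_gold = 1.31·3.9989^0.29 ≈ 1.9581.
c_gold = y_gold − (n+δ)·k_gold = 1.9581 − 0.142·3.9989 ≈ 1.3903.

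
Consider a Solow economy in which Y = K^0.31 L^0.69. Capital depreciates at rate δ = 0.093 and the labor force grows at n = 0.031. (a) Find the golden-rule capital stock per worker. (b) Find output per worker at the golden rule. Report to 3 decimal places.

The effective depreciation rate is n + δ = 0.031 + 0.093 = 0.124.
Golden rule sets MPK = n+δ: 0.31·k^(0.31−1) = 0.124, so k_gold = (0.31/0.124)^(1/0.69) ≈ 3.7733.
y_gold = 3.7733^0.31 ≈ 1.5093.

(a) k_gold ≈ 3.773; (b) y_gold ≈ 1.509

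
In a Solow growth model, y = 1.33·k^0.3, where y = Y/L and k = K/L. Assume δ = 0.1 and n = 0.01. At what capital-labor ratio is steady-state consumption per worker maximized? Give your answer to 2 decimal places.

Capital per worker breaks even when investment replaces (n + δ)·k; here n + δ = 0.11.
Golden rule sets MPK = n+δ: 0.3·1.33·k^(0.3−1) = 0.11, so k_gold = (0.3·1.33/0.11)^(1/0.7) ≈ 6.3009.

k_gold ≈ 6.30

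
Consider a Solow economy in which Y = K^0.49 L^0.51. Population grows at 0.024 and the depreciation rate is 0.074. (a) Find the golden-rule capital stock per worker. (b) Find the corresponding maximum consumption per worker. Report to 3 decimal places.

n + δ = 0.024 + 0.074 = 0.098.
At the golden rule the marginal product of capital equals n+δ: 0.49·k^(0.49−1) = 0.098. Solving, k_gold = (0.49/0.098)^(1/0.51) ≈ 23.4709.
y_gold = 23.4709^0.49 ≈ 4.6942; c_gold = y_gold − 0.098·k_gold ≈ 2.3940.

(a) k_gold ≈ 23.471; (b) c_gold ≈ 2.394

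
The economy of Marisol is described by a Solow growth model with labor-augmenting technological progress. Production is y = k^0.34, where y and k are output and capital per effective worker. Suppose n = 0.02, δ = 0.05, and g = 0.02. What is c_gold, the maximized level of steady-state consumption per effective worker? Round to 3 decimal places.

n + g + δ = 0.02 + 0.02 + 0.05 = 0.09.
Golden rule sets MPK = n+g+δ: 0.34·k^(0.34−1) = 0.09, so k_gold = (0.34/0.09)^(1/0.66) ≈ 7.4920.
y_gold = 7.4920^0.34 ≈ 1.9832.
c_gold = y_gold − (n+g+δ)·k_gold = 1.9832 − 0.09·7.4920 ≈ 1.3089.

c_gold ≈ 1.309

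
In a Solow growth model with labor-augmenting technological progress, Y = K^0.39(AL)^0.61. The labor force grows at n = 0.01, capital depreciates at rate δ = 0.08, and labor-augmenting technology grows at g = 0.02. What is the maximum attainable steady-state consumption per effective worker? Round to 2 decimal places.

Capital per effective worker breaks even when investment replaces (n + g + δ)·k; here n + g + δ = 0.11.
At the golden rule the marginal product of capital equals n+g+δ: 0.39·k^(0.39−1) = 0.11. Solving, k_gold = (0.39/0.11)^(1/0.61) ≈ 7.9635.
y_gold = 7.9635^0.39 ≈ 2.2461.
c_gold = y_gold − (n+g+δ)·k_gold = 2.2461 − 0.11·7.9635 ≈ 1.3701.

c_gold ≈ 1.37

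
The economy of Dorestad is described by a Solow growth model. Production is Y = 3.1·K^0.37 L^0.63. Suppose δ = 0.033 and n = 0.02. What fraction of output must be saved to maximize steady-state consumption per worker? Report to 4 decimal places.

n + δ = 0.02 + 0.033 = 0.053.
At the golden rule MPK = n+δ, and in any Cobb-Douglas steady state s = (n+δ)·k/y = MPK·k/y = capital's share 0.37.

s_gold = 0.3700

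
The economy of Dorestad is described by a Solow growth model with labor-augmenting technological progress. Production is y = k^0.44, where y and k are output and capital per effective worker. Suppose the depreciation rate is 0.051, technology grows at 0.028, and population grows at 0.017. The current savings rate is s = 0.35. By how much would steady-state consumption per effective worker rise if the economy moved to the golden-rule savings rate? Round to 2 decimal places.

The effective depreciation rate is n + g + δ = 0.017 + 0.028 + 0.051 = 0.096.
Current steady state (s = 0.35): k* = (0.35/0.096)^(1/0.56) ≈ 10.0742, y* = 10.0742^0.44 ≈ 2.7632, c* = (1−0.35)·2.7632 ≈ 1.7961.
At the golden rule the marginal product of capital equals n+g+δ: 0.44·k^(0.44−1) = 0.096. Solving, k_gold = (0.44/0.096)^(1/0.56) ≈ 15.1594.
y_gold = 15.1594^0.44 ≈ 3.3075, c_gold = y_gold − 0.096·k_gold ≈ 1.8522.
Gain: Δc = 1.8522 − 1.7961 ≈ 0.0561.

Δc ≈ 0.06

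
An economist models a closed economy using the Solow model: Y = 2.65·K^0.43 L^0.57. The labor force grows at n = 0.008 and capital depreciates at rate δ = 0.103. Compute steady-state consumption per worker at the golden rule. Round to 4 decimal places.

Capital per worker breaks even when investment replaces (n + δ)·k; here n + δ = 0.111.
Setting f'(k) = n+δ gives 0.43·2.65·k^(0.43−1) = 0.111, hence k_gold = (0.43·2.65/0.111)^(1/0.57) ≈ 59.4800.
y_gold = 2.65·59.4800^0.43 ≈ 15.3541.
c_gold = y_gold − (n+δ)·k_gold = 15.3541 − 0.111·59.4800 ≈ 8.7519.

c_gold ≈ 8.7519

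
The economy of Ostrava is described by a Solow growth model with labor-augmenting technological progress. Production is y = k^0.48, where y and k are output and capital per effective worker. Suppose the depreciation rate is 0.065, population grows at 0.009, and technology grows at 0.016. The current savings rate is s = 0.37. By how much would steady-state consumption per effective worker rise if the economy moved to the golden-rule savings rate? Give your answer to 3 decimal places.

n + g + δ = 0.009 + 0.016 + 0.065 = 0.09.
Current steady state (s = 0.37): k* = (0.37/0.09)^(1/0.52) ≈ 15.1597, y* = 15.1597^0.48 ≈ 3.6875, c* = (1−0.37)·3.6875 ≈ 2.3231.
Setting f'(k) = n+g+δ gives 0.48·k^(0.48−1) = 0.09, hence k_gold = (0.48/0.09)^(1/0.52) ≈ 25.0077.
y_gold = 25.0077^0.48 ≈ 4.6890, c_gold = y_gold − 0.09·k_gold ≈ 2.4383.
Gain: Δc = 2.4383 − 2.3231 ≈ 0.1151.

Δc ≈ 0.115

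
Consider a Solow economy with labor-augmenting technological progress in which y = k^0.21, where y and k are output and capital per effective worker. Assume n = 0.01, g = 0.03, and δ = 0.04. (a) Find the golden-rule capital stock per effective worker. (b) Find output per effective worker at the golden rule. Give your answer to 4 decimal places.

(a) k_gold ≈ 3.3927; (b) y_gold ≈ 1.2925

The effective depreciation rate is n + g + δ = 0.01 + 0.03 + 0.04 = 0.08.
Golden rule sets MPK = n+g+δ: 0.21·k^(0.21−1) = 0.08, so k_gold = (0.21/0.08)^(1/0.79) ≈ 3.3927.
y_gold = 3.3927^0.21 ≈ 1.2925.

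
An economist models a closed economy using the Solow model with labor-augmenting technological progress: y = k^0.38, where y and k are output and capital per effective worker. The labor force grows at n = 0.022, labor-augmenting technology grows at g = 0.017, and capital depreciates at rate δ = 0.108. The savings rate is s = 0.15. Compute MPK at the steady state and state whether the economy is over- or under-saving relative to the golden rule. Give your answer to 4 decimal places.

The effective depreciation rate is n + g + δ = 0.022 + 0.017 + 0.108 = 0.147.
Steady-state k*: s·k^0.38 = 0.147·k gives k* = (0.15/0.147)^(1/0.62) ≈ 1.0331.
MPK = 0.38·1.0331^(-0.62) ≈ 0.3724.
MPK > n+g+δ = 0.147, so the economy is dynamically efficient (under-saving).

under-saving; MPK ≈ 0.3724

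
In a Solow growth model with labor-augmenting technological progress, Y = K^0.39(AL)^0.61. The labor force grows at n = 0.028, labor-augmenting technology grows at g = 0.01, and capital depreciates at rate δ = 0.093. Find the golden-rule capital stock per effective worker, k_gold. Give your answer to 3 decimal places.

k_gold ≈ 5.980

Capital per effective worker breaks even when investment replaces (n + g + δ)·k; here n + g + δ = 0.131.
Maximizing c = f(k) − (n+g+δ)·k gives f'(k) = n+g+δ, i.e. 0.39·k^(0.39−1) = 0.131, so k_gold = (0.39/0.131)^(1/0.61) ≈ 5.9801.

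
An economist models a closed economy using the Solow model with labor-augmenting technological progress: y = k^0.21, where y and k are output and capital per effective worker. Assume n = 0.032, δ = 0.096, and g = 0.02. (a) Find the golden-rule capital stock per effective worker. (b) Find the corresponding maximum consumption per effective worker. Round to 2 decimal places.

n + g + δ = 0.032 + 0.02 + 0.096 = 0.148.
At the golden rule the marginal product of capital equals n+g+δ: 0.21·k^(0.21−1) = 0.148. Solving, k_gold = (0.21/0.148)^(1/0.79) ≈ 1.5572.
y_gold = 1.5572^0.21 ≈ 1.0975; c_gold = y_gold − 0.148·k_gold ≈ 0.8670.

(a) k_gold ≈ 1.56; (b) c_gold ≈ 0.87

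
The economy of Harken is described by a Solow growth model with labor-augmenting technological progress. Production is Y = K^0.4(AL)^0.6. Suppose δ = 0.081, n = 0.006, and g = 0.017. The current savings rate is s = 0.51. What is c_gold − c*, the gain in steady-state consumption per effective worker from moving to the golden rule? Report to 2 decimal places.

Δc ≈ 0.06

Break-even investment rate: n + g + δ = 0.006 + 0.017 + 0.081 = 0.104.
Current steady state (s = 0.51): k* = (0.51/0.104)^(1/0.6) ≈ 14.1545, y* = 14.1545^0.4 ≈ 2.8864, c* = (1−0.51)·2.8864 ≈ 1.4143.
Maximizing c = f(k) − (n+g+δ)·k gives f'(k) = n+g+δ, i.e. 0.4·k^(0.4−1) = 0.104, so k_gold = (0.4/0.104)^(1/0.6) ≈ 9.4416.
y_gold = 9.4416^0.4 ≈ 2.4548, c_gold = y_gold − 0.104·k_gold ≈ 1.4729.
Gain: Δc = 1.4729 − 1.4143 ≈ 0.0585.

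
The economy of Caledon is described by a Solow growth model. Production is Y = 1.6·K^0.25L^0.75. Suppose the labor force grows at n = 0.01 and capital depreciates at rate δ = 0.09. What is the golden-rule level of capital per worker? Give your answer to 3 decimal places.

k_gold ≈ 6.350

n + δ = 0.01 + 0.09 = 0.1.
Golden rule sets MPK = n+δ: 0.25·1.6·k^(0.25−1) = 0.1, so k_gold = (0.25·1.6/0.1)^(1/0.75) ≈ 6.3496.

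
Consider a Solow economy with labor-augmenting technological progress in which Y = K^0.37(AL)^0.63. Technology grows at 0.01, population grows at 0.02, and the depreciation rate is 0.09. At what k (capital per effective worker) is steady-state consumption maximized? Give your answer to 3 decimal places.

k_gold ≈ 5.973

Break-even investment rate: n + g + δ = 0.02 + 0.01 + 0.09 = 0.12.
Maximizing c = f(k) − (n+g+δ)·k gives f'(k) = n+g+δ, i.e. 0.37·k^(0.37−1) = 0.12, so k_gold = (0.37/0.12)^(1/0.63) ≈ 5.9734.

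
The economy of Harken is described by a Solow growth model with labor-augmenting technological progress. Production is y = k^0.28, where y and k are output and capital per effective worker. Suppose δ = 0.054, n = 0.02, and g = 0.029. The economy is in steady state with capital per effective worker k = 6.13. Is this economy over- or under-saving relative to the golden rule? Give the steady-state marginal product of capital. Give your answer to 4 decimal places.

Break-even investment rate: n + g + δ = 0.02 + 0.029 + 0.054 = 0.103.
MPK = 0.28·k^(0.28−1) = 0.28·6.13^(-0.72) ≈ 0.0759.
MPK < 0.103, so the economy is dynamically inefficient (over-saving).

over-saving; MPK ≈ 0.0759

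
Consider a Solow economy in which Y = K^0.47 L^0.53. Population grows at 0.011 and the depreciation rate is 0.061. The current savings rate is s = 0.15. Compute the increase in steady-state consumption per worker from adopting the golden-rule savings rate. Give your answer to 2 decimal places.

Δc ≈ 1.17

n + δ = 0.011 + 0.061 = 0.072.
Current steady state (s = 0.15): k* = (0.15/0.072)^(1/0.53) ≈ 3.9942, y* = 3.9942^0.47 ≈ 1.9172, c* = (1−0.15)·1.9172 ≈ 1.6296.
Maximizing c = f(k) − (n+δ)·k gives f'(k) = n+δ, i.e. 0.47·k^(0.47−1) = 0.072, so k_gold = (0.47/0.072)^(1/0.53) ≈ 34.4582.
y_gold = 34.4582^0.47 ≈ 5.2787, c_gold = y_gold − 0.072·k_gold ≈ 2.7977.
Gain: Δc = 2.7977 − 1.6296 ≈ 1.1681.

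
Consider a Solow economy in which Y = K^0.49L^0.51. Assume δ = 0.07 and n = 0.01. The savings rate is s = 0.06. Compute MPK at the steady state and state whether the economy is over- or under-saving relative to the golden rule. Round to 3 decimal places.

Break-even investment rate: n + δ = 0.01 + 0.07 = 0.08.
Steady-state k*: s·k^0.49 = 0.08·k gives k* = (0.06/0.08)^(1/0.51) ≈ 0.5689.
MPK = 0.49·0.5689^(-0.51) ≈ 0.6533.
MPK > n+δ = 0.08, so the economy is dynamically efficient (under-saving).

under-saving; MPK ≈ 0.653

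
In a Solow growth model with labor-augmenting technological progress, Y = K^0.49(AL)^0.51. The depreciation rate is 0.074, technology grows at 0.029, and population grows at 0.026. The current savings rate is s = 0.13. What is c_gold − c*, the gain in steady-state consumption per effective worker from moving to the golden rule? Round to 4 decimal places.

Δc ≈ 0.9620

Capital per effective worker breaks even when investment replaces (n + g + δ)·k; here n + g + δ = 0.129.
Current steady state (s = 0.13): k* = (0.13/0.129)^(1/0.51) ≈ 1.0153, y* = 1.0153^0.49 ≈ 1.0074, c* = (1−0.13)·1.0074 ≈ 0.8765.
At the golden rule the marginal product of capital equals n+g+δ: 0.49·k^(0.49−1) = 0.129. Solving, k_gold = (0.49/0.129)^(1/0.51) ≈ 13.6925.
y_gold = 13.6925^0.49 ≈ 3.6048, c_gold = y_gold − 0.129·k_gold ≈ 1.8384.
Gain: Δc = 1.8384 − 0.8765 ≈ 0.9620.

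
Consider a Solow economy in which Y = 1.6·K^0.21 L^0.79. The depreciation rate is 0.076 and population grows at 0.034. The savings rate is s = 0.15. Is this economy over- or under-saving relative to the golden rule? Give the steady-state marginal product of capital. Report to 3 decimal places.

under-saving; MPK ≈ 0.154

Capital per worker breaks even when investment replaces (n + δ)·k; here n + δ = 0.11.
Steady-state k*: s·A·k^0.21 = 0.11·k gives k* = (0.15·1.6/0.11)^(1/0.79) ≈ 2.6846.
MPK = 0.21·1.6·2.6846^(-0.79) ≈ 0.1540.
MPK > n+δ = 0.11, so the economy is dynamically efficient (under-saving).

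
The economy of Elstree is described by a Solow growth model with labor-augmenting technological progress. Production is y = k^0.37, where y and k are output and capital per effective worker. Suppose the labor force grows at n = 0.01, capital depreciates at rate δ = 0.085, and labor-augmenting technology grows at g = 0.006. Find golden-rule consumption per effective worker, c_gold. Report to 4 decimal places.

c_gold ≈ 1.3505

n + g + δ = 0.01 + 0.006 + 0.085 = 0.101.
Setting f'(k) = n+g+δ gives 0.37·k^(0.37−1) = 0.101, hence k_gold = (0.37/0.101)^(1/0.63) ≈ 7.8532.
y_gold = 7.8532^0.37 ≈ 2.1437.
c_gold = y_gold − (n+g+δ)·k_gold = 2.1437 − 0.101·7.8532 ≈ 1.3505.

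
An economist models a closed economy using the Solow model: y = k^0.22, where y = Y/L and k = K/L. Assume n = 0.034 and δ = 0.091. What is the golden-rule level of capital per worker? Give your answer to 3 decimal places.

n + δ = 0.034 + 0.091 = 0.125.
At the golden rule the marginal product of capital equals n+δ: 0.22·k^(0.22−1) = 0.125. Solving, k_gold = (0.22/0.125)^(1/0.78) ≈ 2.0642.

k_gold ≈ 2.064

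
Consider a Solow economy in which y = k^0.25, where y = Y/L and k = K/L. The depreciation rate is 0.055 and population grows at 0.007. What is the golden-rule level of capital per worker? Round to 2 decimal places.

Capital per worker breaks even when investment replaces (n + δ)·k; here n + δ = 0.062.
Setting f'(k) = n+δ gives 0.25·k^(0.25−1) = 0.062, hence k_gold = (0.25/0.062)^(1/0.75) ≈ 6.4180.

k_gold ≈ 6.42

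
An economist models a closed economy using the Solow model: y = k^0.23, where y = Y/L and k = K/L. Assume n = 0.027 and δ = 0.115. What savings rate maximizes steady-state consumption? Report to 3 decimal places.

Capital per worker breaks even when investment replaces (n + δ)·k; here n + δ = 0.142.
At the golden rule MPK = n+δ, and in any Cobb-Douglas steady state s = (n+δ)·k/y = MPK·k/y = capital's share 0.23.

s_gold = 0.230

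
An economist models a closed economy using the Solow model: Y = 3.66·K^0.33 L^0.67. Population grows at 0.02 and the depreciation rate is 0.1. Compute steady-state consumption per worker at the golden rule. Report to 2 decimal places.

c_gold ≈ 7.65

The effective depreciation rate is n + δ = 0.02 + 0.1 = 0.12.
Golden rule sets MPK = n+δ: 0.33·3.66·k^(0.33−1) = 0.12, so k_gold = (0.33·3.66/0.12)^(1/0.67) ≈ 31.3861.
y_gold = 3.66·31.3861^0.33 ≈ 11.4131.
c_gold = y_gold − (n+δ)·k_gold = 11.4131 − 0.12·31.3861 ≈ 7.6468.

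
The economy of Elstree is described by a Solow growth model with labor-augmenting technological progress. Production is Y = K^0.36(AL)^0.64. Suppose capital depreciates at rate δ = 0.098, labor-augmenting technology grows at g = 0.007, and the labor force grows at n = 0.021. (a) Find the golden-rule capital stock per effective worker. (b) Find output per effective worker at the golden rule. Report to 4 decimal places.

(a) k_gold ≈ 5.1570; (b) y_gold ≈ 1.8049

Break-even investment rate: n + g + δ = 0.021 + 0.007 + 0.098 = 0.126.
Golden rule sets MPK = n+g+δ: 0.36·k^(0.36−1) = 0.126, so k_gold = (0.36/0.126)^(1/0.64) ≈ 5.1570.
y_gold = 5.1570^0.36 ≈ 1.8049.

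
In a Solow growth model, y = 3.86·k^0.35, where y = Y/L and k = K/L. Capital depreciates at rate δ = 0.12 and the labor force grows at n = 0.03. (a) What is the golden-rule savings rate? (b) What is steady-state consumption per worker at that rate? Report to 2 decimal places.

n + δ = 0.03 + 0.12 = 0.15.
For Cobb-Douglas, s_gold equals capital's share: s_gold = 0.35.
Maximizing c = f(k) − (n+δ)·k gives f'(k) = n+δ, i.e. 0.35·3.86·k^(0.35−1) = 0.15, so k_gold = (0.35·3.86/0.15)^(1/0.65) ≈ 29.4144.
y_gold = 3.86·29.4144^0.35 ≈ 12.6062; c_gold = (1−0.35)·y_gold ≈ 8.1940.

(a) s_gold = 0.35; (b) c_gold ≈ 8.19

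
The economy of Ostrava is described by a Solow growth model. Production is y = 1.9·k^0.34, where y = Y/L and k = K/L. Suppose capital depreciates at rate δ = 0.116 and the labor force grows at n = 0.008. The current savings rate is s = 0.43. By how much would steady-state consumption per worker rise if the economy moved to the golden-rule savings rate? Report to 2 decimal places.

Capital per worker breaks even when investment replaces (n + δ)·k; here n + δ = 0.124.
Current steady state (s = 0.43): k* = (0.43·1.9/0.124)^(1/0.66) ≈ 17.4023, y* = 1.9·17.4023^0.34 ≈ 5.0183, c* = (1−0.43)·5.0183 ≈ 2.8605.
Maximizing c = f(k) − (n+δ)·k gives f'(k) = n+δ, i.e. 0.34·1.9·k^(0.34−1) = 0.124, so k_gold = (0.34·1.9/0.124)^(1/0.66) ≈ 12.1921.
y_gold = 1.9·12.1921^0.34 ≈ 4.4465, c_gold = y_gold − 0.124·k_gold ≈ 2.9347.
Gain: Δc = 2.9347 − 2.8605 ≈ 0.0742.

Δc ≈ 0.07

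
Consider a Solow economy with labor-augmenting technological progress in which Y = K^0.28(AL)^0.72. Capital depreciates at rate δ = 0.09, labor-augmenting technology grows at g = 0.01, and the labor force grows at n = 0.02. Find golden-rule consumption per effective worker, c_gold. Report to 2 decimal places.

c_gold ≈ 1.00

Capital per effective worker breaks even when investment replaces (n + g + δ)·k; here n + g + δ = 0.12.
At the golden rule the marginal product of capital equals n+g+δ: 0.28·k^(0.28−1) = 0.12. Solving, k_gold = (0.28/0.12)^(1/0.72) ≈ 3.2440.
y_gold = 3.2440^0.28 ≈ 1.3903.
c_gold = y_gold − (n+g+δ)·k_gold = 1.3903 − 0.12·3.2440 ≈ 1.0010.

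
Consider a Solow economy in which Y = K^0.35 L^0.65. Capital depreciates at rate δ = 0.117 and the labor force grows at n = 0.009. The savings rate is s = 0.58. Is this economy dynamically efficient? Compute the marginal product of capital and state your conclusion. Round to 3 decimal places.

n + δ = 0.009 + 0.117 = 0.126.
Steady-state k*: s·k^0.35 = 0.126·k gives k* = (0.58/0.126)^(1/0.65) ≈ 10.4734.
MPK = 0.35·10.4734^(-0.65) ≈ 0.0760.
MPK < n+δ = 0.126, so the economy is dynamically inefficient (over-saving).

dynamically inefficient; MPK ≈ 0.076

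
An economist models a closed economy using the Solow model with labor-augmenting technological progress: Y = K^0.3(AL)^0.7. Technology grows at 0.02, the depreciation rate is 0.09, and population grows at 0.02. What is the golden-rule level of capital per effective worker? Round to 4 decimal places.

k_gold ≈ 3.3024

n + g + δ = 0.02 + 0.02 + 0.09 = 0.13.
Setting f'(k) = n+g+δ gives 0.3·k^(0.3−1) = 0.13, hence k_gold = (0.3/0.13)^(1/0.7) ≈ 3.3024.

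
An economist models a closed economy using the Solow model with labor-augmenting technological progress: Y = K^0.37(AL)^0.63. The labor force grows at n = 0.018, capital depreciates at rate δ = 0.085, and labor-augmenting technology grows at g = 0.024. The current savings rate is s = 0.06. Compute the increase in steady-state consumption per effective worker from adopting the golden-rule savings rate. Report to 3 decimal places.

Capital per effective worker breaks even when investment replaces (n + g + δ)·k; here n + g + δ = 0.127.
Current steady state (s = 0.06): k* = (0.06/0.127)^(1/0.63) ≈ 0.3042, y* = 0.3042^0.37 ≈ 0.6438, c* = (1−0.06)·0.6438 ≈ 0.6052.
Golden rule sets MPK = n+g+δ: 0.37·k^(0.37−1) = 0.127, so k_gold = (0.37/0.127)^(1/0.63) ≈ 5.4593.
y_gold = 5.4593^0.37 ≈ 1.8739, c_gold = y_gold − 0.127·k_gold ≈ 1.1805.
Gain: Δc = 1.1805 − 0.6052 ≈ 0.5754.

Δc ≈ 0.575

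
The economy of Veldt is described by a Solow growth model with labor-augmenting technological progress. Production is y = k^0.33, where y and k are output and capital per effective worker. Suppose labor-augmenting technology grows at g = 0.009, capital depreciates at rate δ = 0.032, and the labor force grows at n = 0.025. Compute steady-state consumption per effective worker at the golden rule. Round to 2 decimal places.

n + g + δ = 0.025 + 0.009 + 0.032 = 0.066.
Setting f'(k) = n+g+δ gives 0.33·k^(0.33−1) = 0.066, hence k_gold = (0.33/0.066)^(1/0.67) ≈ 11.0469.
y_gold = 11.0469^0.33 ≈ 2.2094.
c_gold = y_gold − (n+g+δ)·k_gold = 2.2094 − 0.066·11.0469 ≈ 1.4803.

c_gold ≈ 1.48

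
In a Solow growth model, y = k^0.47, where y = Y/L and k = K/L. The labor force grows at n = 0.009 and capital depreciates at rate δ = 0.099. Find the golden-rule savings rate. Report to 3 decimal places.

s_gold = 0.470

Break-even investment rate: n + δ = 0.009 + 0.099 = 0.108.
At the golden rule MPK = n+δ, and in any Cobb-Douglas steady state s = (n+δ)·k/y = MPK·k/y = capital's share 0.47.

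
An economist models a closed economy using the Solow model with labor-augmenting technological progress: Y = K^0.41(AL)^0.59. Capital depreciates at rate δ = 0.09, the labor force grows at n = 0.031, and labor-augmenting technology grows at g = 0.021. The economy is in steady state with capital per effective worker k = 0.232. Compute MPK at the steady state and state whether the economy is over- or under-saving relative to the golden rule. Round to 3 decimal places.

under-saving; MPK ≈ 0.971

Break-even investment rate: n + g + δ = 0.031 + 0.021 + 0.09 = 0.142.
MPK = 0.41·k^(0.41−1) = 0.41·0.232^(-0.59) ≈ 0.9708.
MPK > 0.142, so the economy is dynamically efficient (under-saving).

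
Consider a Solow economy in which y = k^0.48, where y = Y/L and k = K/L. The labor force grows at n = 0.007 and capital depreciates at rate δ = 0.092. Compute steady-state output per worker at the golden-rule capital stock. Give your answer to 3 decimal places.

Break-even investment rate: n + δ = 0.007 + 0.092 = 0.099.
Golden rule sets MPK = n+δ: 0.48·k^(0.48−1) = 0.099, so k_gold = (0.48/0.099)^(1/0.52) ≈ 20.8196.
Output: y_gold = k_gold^0.48 = 20.8196^0.48 ≈ 4.2941.

y_gold ≈ 4.294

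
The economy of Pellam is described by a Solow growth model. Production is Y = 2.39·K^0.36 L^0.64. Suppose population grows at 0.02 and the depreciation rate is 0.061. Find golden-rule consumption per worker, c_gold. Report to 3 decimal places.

c_gold ≈ 5.779

Capital per worker breaks even when investment replaces (n + δ)·k; here n + δ = 0.081.
At the golden rule the marginal product of capital equals n+δ: 0.36·2.39·k^(0.36−1) = 0.081. Solving, k_gold = (0.36·2.39/0.081)^(1/0.64) ≈ 40.1293.
y_gold = 2.39·40.1293^0.36 ≈ 9.0291.
c_gold = y_gold − (n+δ)·k_gold = 9.0291 − 0.081·40.1293 ≈ 5.7786.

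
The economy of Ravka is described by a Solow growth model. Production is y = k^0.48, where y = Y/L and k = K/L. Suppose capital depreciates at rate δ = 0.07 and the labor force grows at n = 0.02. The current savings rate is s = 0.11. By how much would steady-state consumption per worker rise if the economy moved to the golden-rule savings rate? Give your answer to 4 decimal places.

Δc ≈ 1.3671

n + δ = 0.02 + 0.07 = 0.09.
Current steady state (s = 0.11): k* = (0.11/0.09)^(1/0.52) ≈ 1.4709, y* = 1.4709^0.48 ≈ 1.2035, c* = (1−0.11)·1.2035 ≈ 1.0711.
At the golden rule the marginal product of capital equals n+δ: 0.48·k^(0.48−1) = 0.09. Solving, k_gold = (0.48/0.09)^(1/0.52) ≈ 25.0077.
y_gold = 25.0077^0.48 ≈ 4.6890, c_gold = y_gold − 0.09·k_gold ≈ 2.4383.
Gain: Δc = 2.4383 − 1.0711 ≈ 1.3671.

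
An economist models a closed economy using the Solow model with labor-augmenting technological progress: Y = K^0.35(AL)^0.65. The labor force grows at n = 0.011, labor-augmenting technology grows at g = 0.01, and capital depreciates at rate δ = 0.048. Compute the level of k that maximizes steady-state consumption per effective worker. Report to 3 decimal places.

k_gold ≈ 12.161

Break-even investment rate: n + g + δ = 0.011 + 0.01 + 0.048 = 0.069.
Setting f'(k) = n+g+δ gives 0.35·k^(0.35−1) = 0.069, hence k_gold = (0.35/0.069)^(1/0.65) ≈ 12.1605.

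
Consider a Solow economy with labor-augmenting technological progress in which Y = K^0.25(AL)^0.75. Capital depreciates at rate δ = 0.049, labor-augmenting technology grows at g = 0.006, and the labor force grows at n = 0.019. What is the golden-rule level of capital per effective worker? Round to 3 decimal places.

Break-even investment rate: n + g + δ = 0.019 + 0.006 + 0.049 = 0.074.
Setting f'(k) = n+g+δ gives 0.25·k^(0.25−1) = 0.074, hence k_gold = (0.25/0.074)^(1/0.75) ≈ 5.0693.

k_gold ≈ 5.069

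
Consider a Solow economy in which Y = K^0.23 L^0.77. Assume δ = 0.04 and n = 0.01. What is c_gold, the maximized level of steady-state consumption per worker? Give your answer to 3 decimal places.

Break-even investment rate: n + δ = 0.01 + 0.04 = 0.05.
Setting f'(k) = n+δ gives 0.23·k^(0.23−1) = 0.05, hence k_gold = (0.23/0.05)^(1/0.77) ≈ 7.2565.
y_gold = 7.2565^0.23 ≈ 1.5775.
c_gold = y_gold − (n+δ)·k_gold = 1.5775 − 0.05·7.2565 ≈ 1.2147.

c_gold ≈ 1.215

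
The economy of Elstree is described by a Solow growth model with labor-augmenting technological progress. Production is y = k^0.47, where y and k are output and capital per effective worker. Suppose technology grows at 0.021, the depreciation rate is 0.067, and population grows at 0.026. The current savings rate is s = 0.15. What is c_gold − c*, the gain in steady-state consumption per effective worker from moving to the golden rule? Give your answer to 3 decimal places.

Δc ≈ 0.777

Break-even investment rate: n + g + δ = 0.026 + 0.021 + 0.067 = 0.114.
Current steady state (s = 0.15): k* = (0.15/0.114)^(1/0.53) ≈ 1.6783, y* = 1.6783^0.47 ≈ 1.2755, c* = (1−0.15)·1.2755 ≈ 1.0842.
Maximizing c = f(k) − (n+g+δ)·k gives f'(k) = n+g+δ, i.e. 0.47·k^(0.47−1) = 0.114, so k_gold = (0.47/0.114)^(1/0.53) ≈ 14.4791.
y_gold = 14.4791^0.47 ≈ 3.5120, c_gold = y_gold − 0.114·k_gold ≈ 1.8613.
Gain: Δc = 1.8613 − 1.0842 ≈ 0.7771.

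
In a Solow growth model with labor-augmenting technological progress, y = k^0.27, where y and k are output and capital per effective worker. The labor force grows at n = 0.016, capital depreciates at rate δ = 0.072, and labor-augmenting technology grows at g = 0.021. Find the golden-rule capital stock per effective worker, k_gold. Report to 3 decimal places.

k_gold ≈ 3.464

Capital per effective worker breaks even when investment replaces (n + g + δ)·k; here n + g + δ = 0.109.
Setting f'(k) = n+g+δ gives 0.27·k^(0.27−1) = 0.109, hence k_gold = (0.27/0.109)^(1/0.73) ≈ 3.4645.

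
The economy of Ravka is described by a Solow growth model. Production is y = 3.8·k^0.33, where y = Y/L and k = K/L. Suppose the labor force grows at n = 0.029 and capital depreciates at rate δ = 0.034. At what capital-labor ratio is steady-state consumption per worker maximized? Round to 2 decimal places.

Capital per worker breaks even when investment replaces (n + δ)·k; here n + δ = 0.063.
Setting f'(k) = n+δ gives 0.33·3.8·k^(0.33−1) = 0.063, hence k_gold = (0.33·3.8/0.063)^(1/0.67) ≈ 86.8444.

k_gold ≈ 86.84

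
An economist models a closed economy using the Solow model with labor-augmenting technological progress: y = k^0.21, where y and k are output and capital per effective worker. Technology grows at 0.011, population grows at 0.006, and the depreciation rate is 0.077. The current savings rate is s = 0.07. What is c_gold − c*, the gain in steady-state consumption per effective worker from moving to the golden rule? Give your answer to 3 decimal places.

Δc ≈ 0.118

Capital per effective worker breaks even when investment replaces (n + g + δ)·k; here n + g + δ = 0.094.
Current steady state (s = 0.07): k* = (0.07/0.094)^(1/0.79) ≈ 0.6886, y* = 0.6886^0.21 ≈ 0.9246, c* = (1−0.07)·0.9246 ≈ 0.8599.
Setting f'(k) = n+g+δ gives 0.21·k^(0.21−1) = 0.094, hence k_gold = (0.21/0.094)^(1/0.79) ≈ 2.7662.
y_gold = 2.7662^0.21 ≈ 1.2382, c_gold = y_gold − 0.094·k_gold ≈ 0.9782.
Gain: Δc = 0.9782 − 0.8599 ≈ 0.1183.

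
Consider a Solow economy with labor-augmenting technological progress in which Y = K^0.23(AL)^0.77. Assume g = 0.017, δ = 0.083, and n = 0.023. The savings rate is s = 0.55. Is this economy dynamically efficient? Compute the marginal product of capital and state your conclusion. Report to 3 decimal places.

dynamically inefficient; MPK ≈ 0.051

The effective depreciation rate is n + g + δ = 0.023 + 0.017 + 0.083 = 0.123.
Steady-state k*: s·k^0.23 = 0.123·k gives k* = (0.55/0.123)^(1/0.77) ≈ 6.9944.
MPK = 0.23·6.9944^(-0.77) ≈ 0.0514.
MPK < n+g+δ = 0.123, so the economy is dynamically inefficient (over-saving).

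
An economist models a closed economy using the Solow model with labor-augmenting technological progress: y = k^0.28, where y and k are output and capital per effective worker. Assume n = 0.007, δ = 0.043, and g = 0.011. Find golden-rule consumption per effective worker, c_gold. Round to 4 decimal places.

c_gold ≈ 1.3023

n + g + δ = 0.007 + 0.011 + 0.043 = 0.061.
Golden rule sets MPK = n+g+δ: 0.28·k^(0.28−1) = 0.061, so k_gold = (0.28/0.061)^(1/0.72) ≈ 8.3024.
y_gold = 8.3024^0.28 ≈ 1.8087.
c_gold = y_gold − (n+g+δ)·k_gold = 1.8087 − 0.061·8.3024 ≈ 1.3023.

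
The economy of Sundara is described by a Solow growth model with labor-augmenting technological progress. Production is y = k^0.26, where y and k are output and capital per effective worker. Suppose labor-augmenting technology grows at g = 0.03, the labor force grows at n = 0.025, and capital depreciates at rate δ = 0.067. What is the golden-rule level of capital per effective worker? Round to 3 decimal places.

k_gold ≈ 2.780

The effective depreciation rate is n + g + δ = 0.025 + 0.03 + 0.067 = 0.122.
Setting f'(k) = n+g+δ gives 0.26·k^(0.26−1) = 0.122, hence k_gold = (0.26/0.122)^(1/0.74) ≈ 2.7802.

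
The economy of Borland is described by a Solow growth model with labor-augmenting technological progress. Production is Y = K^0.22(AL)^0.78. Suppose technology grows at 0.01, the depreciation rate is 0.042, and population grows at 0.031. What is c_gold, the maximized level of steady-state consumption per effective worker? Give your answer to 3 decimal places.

c_gold ≈ 1.027

Capital per effective worker breaks even when investment replaces (n + g + δ)·k; here n + g + δ = 0.083.
At the golden rule the marginal product of capital equals n+g+δ: 0.22·k^(0.22−1) = 0.083. Solving, k_gold = (0.22/0.083)^(1/0.78) ≈ 3.4894.
y_gold = 3.4894^0.22 ≈ 1.3165.
c_gold = y_gold − (n+g+δ)·k_gold = 1.3165 − 0.083·3.4894 ≈ 1.0268.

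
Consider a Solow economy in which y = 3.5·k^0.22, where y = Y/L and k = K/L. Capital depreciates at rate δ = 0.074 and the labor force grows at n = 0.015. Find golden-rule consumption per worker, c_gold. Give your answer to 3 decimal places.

c_gold ≈ 5.017

Break-even investment rate: n + δ = 0.015 + 0.074 = 0.089.
At the golden rule the marginal product of capital equals n+δ: 0.22·3.5·k^(0.22−1) = 0.089. Solving, k_gold = (0.22·3.5/0.089)^(1/0.78) ≈ 15.9005.
y_gold = 3.5·15.9005^0.22 ≈ 6.4325.
c_gold = y_gold − (n+δ)·k_gold = 6.4325 − 0.089·15.9005 ≈ 5.0173.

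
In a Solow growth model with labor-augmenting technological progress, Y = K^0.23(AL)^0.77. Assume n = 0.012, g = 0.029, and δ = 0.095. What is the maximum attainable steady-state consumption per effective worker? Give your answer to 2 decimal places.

Break-even investment rate: n + g + δ = 0.012 + 0.029 + 0.095 = 0.136.
Golden rule sets MPK = n+g+δ: 0.23·k^(0.23−1) = 0.136, so k_gold = (0.23/0.136)^(1/0.77) ≈ 1.9786.
y_gold = 1.9786^0.23 ≈ 1.1699.
c_gold = y_gold − (n+g+δ)·k_gold = 1.1699 − 0.136·1.9786 ≈ 0.9008.

c_gold ≈ 0.90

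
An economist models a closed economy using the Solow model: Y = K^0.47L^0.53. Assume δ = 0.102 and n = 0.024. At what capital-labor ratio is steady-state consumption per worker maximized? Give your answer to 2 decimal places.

k_gold ≈ 11.99

Break-even investment rate: n + δ = 0.024 + 0.102 = 0.126.
Golden rule sets MPK = n+δ: 0.47·k^(0.47−1) = 0.126, so k_gold = (0.47/0.126)^(1/0.53) ≈ 11.9876.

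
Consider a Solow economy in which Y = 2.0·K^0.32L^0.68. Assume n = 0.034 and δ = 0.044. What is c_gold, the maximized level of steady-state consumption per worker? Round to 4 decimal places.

n + δ = 0.034 + 0.044 = 0.078.
Golden rule sets MPK = n+δ: 0.32·2.0·k^(0.32−1) = 0.078, so k_gold = (0.32·2.0/0.078)^(1/0.68) ≈ 22.0924.
y_gold = 2.0·22.0924^0.32 ≈ 5.3850.
c_gold = y_gold − (n+δ)·k_gold = 5.3850 − 0.078·22.0924 ≈ 3.6618.

c_gold ≈ 3.6618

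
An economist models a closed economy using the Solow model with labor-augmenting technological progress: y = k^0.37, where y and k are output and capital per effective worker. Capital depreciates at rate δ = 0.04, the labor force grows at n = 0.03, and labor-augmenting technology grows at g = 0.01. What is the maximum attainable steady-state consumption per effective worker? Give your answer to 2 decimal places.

Break-even investment rate: n + g + δ = 0.03 + 0.01 + 0.04 = 0.08.
Maximizing c = f(k) − (n+g+δ)·k gives f'(k) = n+g+δ, i.e. 0.37·k^(0.37−1) = 0.08, so k_gold = (0.37/0.08)^(1/0.63) ≈ 11.3693.
y_gold = 11.3693^0.37 ≈ 2.4582.
c_gold = y_gold − (n+g+δ)·k_gold = 2.4582 − 0.08·11.3693 ≈ 1.5487.

c_gold ≈ 1.55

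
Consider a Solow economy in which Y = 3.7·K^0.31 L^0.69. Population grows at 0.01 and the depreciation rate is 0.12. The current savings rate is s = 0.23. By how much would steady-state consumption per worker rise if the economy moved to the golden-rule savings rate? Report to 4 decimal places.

Capital per worker breaks even when investment replaces (n + δ)·k; here n + δ = 0.13.
Current steady state (s = 0.23): k* = (0.23·3.7/0.13)^(1/0.69) ≈ 15.2261, y* = 3.7·15.2261^0.31 ≈ 8.6061, c* = (1−0.23)·8.6061 ≈ 6.6267.
Golden rule sets MPK = n+δ: 0.31·3.7·k^(0.31−1) = 0.13, so k_gold = (0.31·3.7/0.13)^(1/0.69) ≈ 23.4673.
y_gold = 3.7·23.4673^0.31 ≈ 9.8411, c_gold = y_gold − 0.13·k_gold ≈ 6.7904.
Gain: Δc = 6.7904 − 6.6267 ≈ 0.1637.

Δc ≈ 0.1637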